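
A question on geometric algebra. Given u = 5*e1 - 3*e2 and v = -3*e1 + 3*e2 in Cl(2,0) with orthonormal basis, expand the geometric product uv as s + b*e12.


Expand: (5*e1 - 3*e2)(-3*e1 + 3*e2)
= 5*(-3)*e1e1 + 5*3*e1e2 + (-3)*(-3)*e2e1 + (-3)*3*e2e2
Using e1^2 = e2^2 = 1, e2e1 = -e1e2:
Scalar part s = 5*(-3) + (-3)*3 = -15 + (-9) = -24
Bivector part b = 5*3 - (-3)*(-3) = 15 - 9 = 6
uv = -24 + 6*e12


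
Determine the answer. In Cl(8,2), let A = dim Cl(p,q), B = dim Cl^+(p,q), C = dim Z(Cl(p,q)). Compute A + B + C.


n = 8 + 2 = 10
Total dim = 2^10 = 1024
Even subalgebra dim = 2^9 = 512
n is even, so center dim = 1
Sum = 1024 + 512 + 1 = 1537


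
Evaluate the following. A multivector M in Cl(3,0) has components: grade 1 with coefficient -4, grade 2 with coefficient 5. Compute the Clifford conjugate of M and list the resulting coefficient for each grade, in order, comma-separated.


Clifford conjugate sign for grade k: (-1)^(k(k+1)/2)
Grade 1: (-1)^(1*2/2) = (-1)^1 = -1, coeff -4 -> 4
Grade 2: (-1)^(2*3/2) = (-1)^3 = -1, coeff 5 -> -5
Conjugated coefficients: 4, -5


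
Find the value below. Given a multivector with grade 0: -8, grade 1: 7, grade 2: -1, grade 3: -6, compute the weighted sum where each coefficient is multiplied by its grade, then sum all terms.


Grade-weighted sum = sum of grade_k * coefficient_k
0*(-8) = 0
1*7 = 7
2*(-1) = -2
3*(-6) = -18
Total = 0 + 7 + (-2) + (-18) = -13


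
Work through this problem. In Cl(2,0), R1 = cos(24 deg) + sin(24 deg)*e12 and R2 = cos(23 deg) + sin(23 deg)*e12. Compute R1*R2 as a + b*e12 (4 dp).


Same-plane rotors commute and their half-angles add:
R1*R2 = cos(a1 + a2) + sin(a1 + a2)*e12.
a1 + a2 = 24 + 23 = 47 deg
cos(47 deg) = 0.6820
sin(47 deg) = 0.7314
R1*R2 = 0.6820 + 0.7314*e12


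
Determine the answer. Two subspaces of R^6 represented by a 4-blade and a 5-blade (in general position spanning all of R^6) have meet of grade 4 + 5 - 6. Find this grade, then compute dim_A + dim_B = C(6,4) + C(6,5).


Meet grade = grade(A) + grade(B) - n
= 4 + 5 - 6 = 3
C(6,4) = 15
C(6,5) = 6
dim_A + dim_B = 15 + 6 = 21


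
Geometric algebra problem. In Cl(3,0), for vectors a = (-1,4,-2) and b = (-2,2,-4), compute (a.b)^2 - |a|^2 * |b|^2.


a . b = (-1)*(-2) + 4*2 + (-2)*(-4)
= 2 + 8 + 8 = 18
|a|^2 = (-1)^2 + 4^2 + (-2)^2 = 21
|b|^2 = (-2)^2 + 2^2 + (-4)^2 = 24
(a.b)^2 = 18^2 = 324
|a|^2 * |b|^2 = 21 * 24 = 504
Result = 324 - 504 = -180


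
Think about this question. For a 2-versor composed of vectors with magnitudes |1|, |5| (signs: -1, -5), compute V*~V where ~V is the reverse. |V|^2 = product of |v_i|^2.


Each vector v_i has |v_i|^2 = s_i^2
Squared scales: (-1)^2 = 1, (-5)^2 = 25
|V|^2 = 1 * 25
= 25


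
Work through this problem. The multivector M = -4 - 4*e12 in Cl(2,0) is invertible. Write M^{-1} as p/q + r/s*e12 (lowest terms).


M = -4 - 4*e12, where e12^2 = -1.
Since M commutes with its reverse ~M = a - b*e12, M * ~M = a^2 - b^2*e12^2 = a^2 + b^2.
So M^{-1} = ~M / (a^2 + b^2) = (a - b*e12)/(a^2 + b^2).
a^2 + b^2 = 16 + 16 = 32
Scalar part = -4/32 = -1/8
Bivector coeff = 4/32 = 1/8
M^{-1} = -1/8 + 1/8*e12


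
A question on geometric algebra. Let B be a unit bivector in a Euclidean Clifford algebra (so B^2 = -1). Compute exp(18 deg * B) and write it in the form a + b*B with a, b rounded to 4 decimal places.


For a unit bivector B with B^2 = -1, the exponential series gives
e^(theta*B) = cos(theta) + sin(theta)*B (the GA analogue of Euler's formula).
theta = 18 degrees = 0.314159 rad
cos(18 deg) = 0.9511
sin(18 deg) = 0.3090
exp(theta*B) = 0.9511 + 0.3090*B


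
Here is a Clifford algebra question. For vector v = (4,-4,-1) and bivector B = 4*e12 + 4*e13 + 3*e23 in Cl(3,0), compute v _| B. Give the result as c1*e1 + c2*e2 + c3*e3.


Left contraction v _| B = <vB>_1 (grade-1 part of the geometric product vB).
Using e1_|e12 = e2, e2_|e12 = -e1, e1_|e13 = e3, e3_|e13 = -e1, e2_|e23 = e3, e3_|e23 = -e2:
e1 coeff: -v2*b12 - v3*b13 = -(-4)*(4) - (-1)*(4) = 20
e2 coeff: v1*b12 - v3*b23 = (4)*(4) - (-1)*(3) = 19
e3 coeff: v1*b13 + v2*b23 = (4)*(4) + (-4)*(3) = 4
v _| B = 20*e1 + 19*e2 + 4*e3


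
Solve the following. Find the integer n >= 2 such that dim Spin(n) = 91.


dim Spin(n) = dim so(n) = n(n-1)/2.
Solve n(n-1)/2 = 91, i.e. n^2 - n - 182 = 0.
Discriminant = 1 + 8*91 = 729
n = (1 + sqrt(729))/2 = (1 + 27)/2 = 14


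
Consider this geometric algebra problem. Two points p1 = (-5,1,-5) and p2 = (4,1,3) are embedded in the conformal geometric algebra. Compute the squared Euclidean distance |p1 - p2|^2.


p1 - p2 = (-9, 0, -8)
|p1 - p2|^2 = (-9)^2 + 0^2 + (-8)^2
= 81 + 0 + 64
= 145


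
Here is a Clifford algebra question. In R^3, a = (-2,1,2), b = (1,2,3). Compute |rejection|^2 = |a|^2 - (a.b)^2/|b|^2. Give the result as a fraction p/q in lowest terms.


|a|^2 = (-2)^2 + 1^2 + 2^2 = 9
|b|^2 = 1^2 + 2^2 + 3^2 = 14
a . b = (-2)*1 + 1*2 + 2*3 = 6
(a.b)^2 = 6^2 = 36
|rej|^2 = 9 - 36/14
= (126 - 36)/14
= 90/14
In lowest terms: 45/7


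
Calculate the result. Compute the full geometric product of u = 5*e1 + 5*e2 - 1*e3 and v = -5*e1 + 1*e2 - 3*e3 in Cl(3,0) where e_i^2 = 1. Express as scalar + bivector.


In Cl(3,0): e_i^2 = 1, e_ie_j = -e_je_i for i != j.
Scalar part = u . v = 5*(-5) + 5*1 + (-1)*(-3)
= -25 + 5 + 3 = -17
e12 coeff = 5*1 - 5*(-5) = 5 - (-25) = 30
e13 coeff = 5*(-3) - (-1)*(-5) = -15 - 5 = -20
e23 coeff = 5*(-3) - (-1)*1 = -15 - (-1) = -14
uv = -17 + 30*e12 - 20*e13 - 14*e23


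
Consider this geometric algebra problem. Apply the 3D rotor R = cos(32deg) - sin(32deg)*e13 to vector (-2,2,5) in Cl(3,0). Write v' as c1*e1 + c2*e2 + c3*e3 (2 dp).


Rotor R = cos(32deg) - sin(32deg)*e13
Rotation angle theta = 2 * 32 = 64 degrees in the e13 plane (e1 -> e3).
The component perpendicular to the plane (e2) is invariant: v'_2 = v2 = 2.00
cos(64deg) = 0.4384, sin(64deg) = 0.8988
v'_1 = v1*cos(theta) - v3*sin(theta) = -2*0.4384 - 5*0.8988 = -5.37
v'_3 = v1*sin(theta) + v3*cos(theta) = -2*0.8988 + 5*0.4384 = 0.39
v' = -5.37*e1 + 2.00*e2 + 0.39*e3


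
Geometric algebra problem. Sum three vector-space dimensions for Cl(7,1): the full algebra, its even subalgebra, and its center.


n = 7 + 1 = 8
Total dim = 2^8 = 256
Even subalgebra dim = 2^7 = 128
n is even, so center dim = 1
Sum = 256 + 128 + 1 = 385


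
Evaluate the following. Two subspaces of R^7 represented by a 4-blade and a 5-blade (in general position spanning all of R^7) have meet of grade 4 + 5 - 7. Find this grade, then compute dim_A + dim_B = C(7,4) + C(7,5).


Meet grade = grade(A) + grade(B) - n
= 4 + 5 - 7 = 2
C(7,4) = 35
C(7,5) = 21
dim_A + dim_B = 35 + 21 = 56


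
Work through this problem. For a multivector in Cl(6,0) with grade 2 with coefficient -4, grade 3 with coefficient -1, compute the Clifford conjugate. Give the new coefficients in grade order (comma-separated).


Clifford conjugate sign for grade k: (-1)^(k(k+1)/2)
Grade 2: (-1)^(2*3/2) = (-1)^3 = -1, coeff -4 -> 4
Grade 3: (-1)^(3*4/2) = (-1)^6 = 1, coeff -1 -> -1
Conjugated coefficients: 4, -1


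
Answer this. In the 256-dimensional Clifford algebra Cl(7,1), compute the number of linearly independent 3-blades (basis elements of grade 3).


Number of grade-k basis blades in Cl(p,q) with n = p + q is C(n, k).
n = 7 + 1 = 8
C(8, 3) = 8! / (3! * 5!)
= 40320 / (6 * 120)
= 56


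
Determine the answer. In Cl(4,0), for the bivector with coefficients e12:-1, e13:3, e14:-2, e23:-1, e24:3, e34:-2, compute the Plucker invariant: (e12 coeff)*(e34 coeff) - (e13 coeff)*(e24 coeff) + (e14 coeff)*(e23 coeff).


Plucker relation: af - be + cd
a*f = (-1)*(-2) = 2
b*e = 3*3 = 9
c*d = (-2)*(-1) = 2
af - be + cd = 2 - 9 + 2
= -5


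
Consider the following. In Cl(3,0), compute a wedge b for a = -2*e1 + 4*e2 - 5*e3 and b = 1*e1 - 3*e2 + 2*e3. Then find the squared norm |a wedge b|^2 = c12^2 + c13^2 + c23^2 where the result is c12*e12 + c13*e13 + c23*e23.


a wedge b = (a1*b2 - a2*b1)*e12 + (a1*b3 - a3*b1)*e13 + (a2*b3 - a3*b2)*e23
e12 coeff: (-2)*(-3) - 4*1 = 6 - 4 = 2
e13 coeff: (-2)*2 - (-5)*1 = -4 - (-5) = 1
e23 coeff: 4*2 - (-5)*(-3) = 8 - 15 = -7
|a wedge b|^2 = 2^2 + 1^2 + (-7)^2
= 4 + 1 + 49
= 54


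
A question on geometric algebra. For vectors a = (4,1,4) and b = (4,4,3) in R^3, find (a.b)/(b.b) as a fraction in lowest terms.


Projection coefficient = (a . b) / (b . b)
a . b = 4*4 + 1*4 + 4*3
= 16 + 4 + 12 = 32
b . b = 4^2 + 4^2 + 3^2
= 16 + 16 + 9 = 41
Coefficient = 32/41
In lowest terms: 32/41


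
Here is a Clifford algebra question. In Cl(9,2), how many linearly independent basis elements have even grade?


Even subalgebra dimension = 2^(n-1)
n = 9 + 2 = 11
2^(11 - 1) = 2^10 = 1024
Verification: sum of C(11,k) for even k = 1 + 55 + 330 + 462 + 165 + 11 = 1024
Result = 1024


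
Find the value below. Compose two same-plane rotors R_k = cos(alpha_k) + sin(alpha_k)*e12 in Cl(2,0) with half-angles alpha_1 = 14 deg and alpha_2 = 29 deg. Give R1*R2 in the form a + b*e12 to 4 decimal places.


Same-plane rotors commute and their half-angles add:
R1*R2 = cos(a1 + a2) + sin(a1 + a2)*e12.
a1 + a2 = 14 + 29 = 43 deg
cos(43 deg) = 0.7314
sin(43 deg) = 0.6820
R1*R2 = 0.7314 + 0.6820*e12


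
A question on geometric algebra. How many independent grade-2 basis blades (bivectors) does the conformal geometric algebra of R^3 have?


The conformal model of R^3 uses Cl(4,1) with m = 3 + 2 = 5 generators.
Number of grade-2 blades = C(m, 2) = C(5, 2)
= 5*4/2 = 10


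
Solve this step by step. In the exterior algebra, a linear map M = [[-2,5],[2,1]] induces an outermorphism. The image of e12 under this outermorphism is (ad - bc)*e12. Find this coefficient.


The outermorphism of a linear map f sends e1^e2 to f(e1)^f(e2).
f(e1) = -2*e1 + 2*e2
f(e2) = 5*e1 + 1*e2
f(e1) ^ f(e2) = (-2*e1 + 2*e2) ^ (5*e1 + 1*e2)
= (-2)*1*e12 + 2*5*e21
= (-2 - 10)*e12
= -12*e12
Coefficient = -12


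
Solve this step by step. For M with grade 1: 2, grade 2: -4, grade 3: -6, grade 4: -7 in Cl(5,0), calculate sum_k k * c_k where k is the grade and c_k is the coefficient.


Grade-weighted sum = sum of grade_k * coefficient_k
1*2 = 2
2*(-4) = -8
3*(-6) = -18
4*(-7) = -28
Total = 2 + (-8) + (-18) + (-28) = -52


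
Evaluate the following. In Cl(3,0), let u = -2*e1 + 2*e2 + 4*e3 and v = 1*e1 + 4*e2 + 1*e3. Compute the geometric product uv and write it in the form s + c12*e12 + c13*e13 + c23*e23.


In Cl(3,0): e_i^2 = 1, e_ie_j = -e_je_i for i != j.
Scalar part = u . v = (-2)*1 + 2*4 + 4*1
= -2 + 8 + 4 = 10
e12 coeff = (-2)*4 - 2*1 = -8 - 2 = -10
e13 coeff = (-2)*1 - 4*1 = -2 - 4 = -6
e23 coeff = 2*1 - 4*4 = 2 - 16 = -14
uv = 10 - 10*e12 - 6*e13 - 14*e23


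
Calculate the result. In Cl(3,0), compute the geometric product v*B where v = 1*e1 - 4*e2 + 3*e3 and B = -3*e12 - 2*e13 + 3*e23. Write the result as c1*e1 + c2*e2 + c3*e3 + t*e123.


vB has grade-1 (vector) and grade-3 (trivector) parts: vB = (v _| B) + (v ^ B).
Vector part <vB>_1:
  e1: -v2*b12 - v3*b13 = -(-4)*(-3) - (3)*(-2) = -6
  e2: v1*b12 - v3*b23 = (1)*(-3) - (3)*(3) = -12
  e3: v1*b13 + v2*b23 = (1)*(-2) + (-4)*(3) = -14
Trivector part <vB>_3:
  e123: v1*b23 - v2*b13 + v3*b12 = (1)*(3) - (-4)*(-2) + (3)*(-3) = -14
vB = -6*e1 - 12*e2 - 14*e3 - 14*e123


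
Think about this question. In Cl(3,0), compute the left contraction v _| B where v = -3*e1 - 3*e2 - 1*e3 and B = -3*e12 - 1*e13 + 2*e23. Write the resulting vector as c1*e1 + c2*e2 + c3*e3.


Left contraction v _| B = <vB>_1 (grade-1 part of the geometric product vB).
Using e1_|e12 = e2, e2_|e12 = -e1, e1_|e13 = e3, e3_|e13 = -e1, e2_|e23 = e3, e3_|e23 = -e2:
e1 coeff: -v2*b12 - v3*b13 = -(-3)*(-3) - (-1)*(-1) = -10
e2 coeff: v1*b12 - v3*b23 = (-3)*(-3) - (-1)*(2) = 11
e3 coeff: v1*b13 + v2*b23 = (-3)*(-1) + (-3)*(2) = -3
v _| B = -10*e1 + 11*e2 - 3*e3


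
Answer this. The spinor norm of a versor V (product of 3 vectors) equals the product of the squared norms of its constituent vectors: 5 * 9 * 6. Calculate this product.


Spinor norm N(V) = |v1|^2 * |v2|^2 * ... * |v3|^2
= 5 * 9 * 6
Running product: 5, 45, 270
N(V) = 270


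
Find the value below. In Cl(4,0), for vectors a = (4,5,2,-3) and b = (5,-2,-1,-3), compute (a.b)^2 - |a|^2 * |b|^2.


a . b = 4*5 + 5*(-2) + 2*(-1) + (-3)*(-3)
= 20 + (-10) + (-2) + 9 = 17
|a|^2 = 4^2 + 5^2 + 2^2 + (-3)^2 = 54
|b|^2 = 5^2 + (-2)^2 + (-1)^2 + (-3)^2 = 39
(a.b)^2 = 17^2 = 289
|a|^2 * |b|^2 = 54 * 39 = 2106
Result = 289 - 2106 = -1817


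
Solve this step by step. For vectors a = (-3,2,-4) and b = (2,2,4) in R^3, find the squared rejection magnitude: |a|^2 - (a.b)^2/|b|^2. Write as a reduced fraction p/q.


|a|^2 = (-3)^2 + 2^2 + (-4)^2 = 29
|b|^2 = 2^2 + 2^2 + 4^2 = 24
a . b = (-3)*2 + 2*2 + (-4)*4 = -18
(a.b)^2 = (-18)^2 = 324
|rej|^2 = 29 - 324/24
= (696 - 324)/24
= 372/24
In lowest terms: 31/2


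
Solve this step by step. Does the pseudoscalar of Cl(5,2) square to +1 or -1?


The pseudoscalar I = e1...e_n (product of all n generators) of Cl(p,q) satisfies I^2 = (-1)^(q + n(n-1)/2).
p = 5, q = 2, n = p + q = 7
n(n-1)/2 = 7 * 6 / 2 = 21
Exponent = q + n(n-1)/2 = 2 + 21 = 23
I^2 = (-1)^23 = -1


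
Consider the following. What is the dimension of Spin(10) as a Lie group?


Spin(n) double-covers SO(n); both have Lie algebra so(n) of dimension n(n-1)/2.
n = 10
n(n-1) = 10 * 9 = 90
dim Spin(10) = 90/2 = 45


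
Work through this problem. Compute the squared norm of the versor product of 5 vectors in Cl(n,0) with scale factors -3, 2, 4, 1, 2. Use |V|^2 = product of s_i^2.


Each vector v_i has |v_i|^2 = s_i^2
Squared scales: (-3)^2 = 9, 2^2 = 4, 4^2 = 16, 1^2 = 1, 2^2 = 4
|V|^2 = 9 * 4 * 16 * 1 * 4
= 2304


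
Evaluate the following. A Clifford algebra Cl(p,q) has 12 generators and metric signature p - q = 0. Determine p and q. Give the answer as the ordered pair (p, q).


We need p + q = 12 and p - q = 0.
Adding: 2p = 12 + 0 = 12, so p = 6.
Then q = 12 - 6 = 6.
(p, q) = (6, 6)


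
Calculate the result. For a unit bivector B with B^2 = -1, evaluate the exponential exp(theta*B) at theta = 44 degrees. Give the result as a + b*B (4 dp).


For a unit bivector B with B^2 = -1, the exponential series gives
e^(theta*B) = cos(theta) + sin(theta)*B (the GA analogue of Euler's formula).
theta = 44 degrees = 0.767945 rad
cos(44 deg) = 0.7193
sin(44 deg) = 0.6947
exp(theta*B) = 0.7193 + 0.6947*B


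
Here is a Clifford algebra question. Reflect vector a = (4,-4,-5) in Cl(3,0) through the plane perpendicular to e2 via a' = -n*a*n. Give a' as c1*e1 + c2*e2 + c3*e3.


Reflection formula: a' = -n*a*n, with n = e2 (unit vector, n^2 = 1).
For reflection through hyperplane perp to e2:
The component along e2 flips sign, others stay.
a = (4, -4, -5)
a' = (4, 4, -5)
a' = 4*e1 + 4*e2 - 5*e3


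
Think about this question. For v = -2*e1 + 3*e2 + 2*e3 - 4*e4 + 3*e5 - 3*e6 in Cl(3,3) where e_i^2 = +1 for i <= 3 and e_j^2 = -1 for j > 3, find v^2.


v^2 = sum of c_i^2 * e_i^2
Positive signature terms (e_i^2 = +1): (-2)^2 + 3^2 + 2^2 = 17
Negative signature terms (e_j^2 = -1): (-4)^2 + 3^2 + (-3)^2 = 34
v^2 = 17 - 34 = -17


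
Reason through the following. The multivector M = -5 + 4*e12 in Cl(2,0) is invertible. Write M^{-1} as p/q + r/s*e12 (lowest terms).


M = -5 + 4*e12, where e12^2 = -1.
Since M commutes with its reverse ~M = a - b*e12, M * ~M = a^2 - b^2*e12^2 = a^2 + b^2.
So M^{-1} = ~M / (a^2 + b^2) = (a - b*e12)/(a^2 + b^2).
a^2 + b^2 = 25 + 16 = 41
Scalar part = -5/41 = -5/41
Bivector coeff = -4/41 = -4/41
M^{-1} = -5/41 - 4/41*e12


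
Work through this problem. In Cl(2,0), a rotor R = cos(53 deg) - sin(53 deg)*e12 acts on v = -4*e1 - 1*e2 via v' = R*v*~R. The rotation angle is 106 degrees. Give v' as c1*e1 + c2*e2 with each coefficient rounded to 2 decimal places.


Rotor R = cos(53deg) - sin(53deg)*e12
Rotation angle theta = 2 * 53 = 106 degrees
v' = R*v*~R rotates v by theta.
cos(106deg) = -0.2756, sin(106deg) = 0.9613
v'_1 = -4*cos(106deg) - (-1)*sin(106deg)
= -4*(-0.2756) - (-1)*0.9613
= 2.06
v'_2 = -4*sin(106deg) + (-1)*cos(106deg)
= -4*0.9613 + (-1)*(-0.2756)
= -3.57
v' = 2.06*e1 - 3.57*e2


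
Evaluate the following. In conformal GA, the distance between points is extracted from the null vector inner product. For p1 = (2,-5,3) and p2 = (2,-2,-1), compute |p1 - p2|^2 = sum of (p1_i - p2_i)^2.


p1 - p2 = (0, -3, 4)
|p1 - p2|^2 = 0^2 + (-3)^2 + 4^2
= 0 + 9 + 16
= 25


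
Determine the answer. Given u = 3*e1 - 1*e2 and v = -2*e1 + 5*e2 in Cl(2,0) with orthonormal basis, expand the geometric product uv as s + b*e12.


Expand: (3*e1 - 1*e2)(-2*e1 + 5*e2)
= 3*(-2)*e1e1 + 3*5*e1e2 + (-1)*(-2)*e2e1 + (-1)*5*e2e2
Using e1^2 = e2^2 = 1, e2e1 = -e1e2:
Scalar part s = 3*(-2) + (-1)*5 = -6 + (-5) = -11
Bivector part b = 3*5 - (-1)*(-2) = 15 - 2 = 13
uv = -11 + 13*e12


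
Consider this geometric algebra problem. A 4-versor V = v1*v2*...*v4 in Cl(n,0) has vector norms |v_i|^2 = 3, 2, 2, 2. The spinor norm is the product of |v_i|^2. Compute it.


Spinor norm N(V) = |v1|^2 * |v2|^2 * ... * |v4|^2
= 3 * 2 * 2 * 2
Running product: 3, 6, 12, 24
N(V) = 24


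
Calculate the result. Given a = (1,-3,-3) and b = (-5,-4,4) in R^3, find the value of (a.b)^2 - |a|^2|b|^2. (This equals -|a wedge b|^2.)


a . b = 1*(-5) + (-3)*(-4) + (-3)*4
= -5 + 12 + (-12) = -5
|a|^2 = 1^2 + (-3)^2 + (-3)^2 = 19
|b|^2 = (-5)^2 + (-4)^2 + 4^2 = 57
(a.b)^2 = (-5)^2 = 25
|a|^2 * |b|^2 = 19 * 57 = 1083
Result = 25 - 1083 = -1058


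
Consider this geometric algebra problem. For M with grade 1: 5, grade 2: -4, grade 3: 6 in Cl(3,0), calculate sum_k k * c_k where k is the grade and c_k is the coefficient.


Grade-weighted sum = sum of grade_k * coefficient_k
1*5 = 5
2*(-4) = -8
3*6 = 18
Total = 5 + (-8) + 18 = 15


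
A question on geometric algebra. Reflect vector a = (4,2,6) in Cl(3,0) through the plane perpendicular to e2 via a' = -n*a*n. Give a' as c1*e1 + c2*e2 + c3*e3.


Reflection formula: a' = -n*a*n, with n = e2 (unit vector, n^2 = 1).
For reflection through hyperplane perp to e2:
The component along e2 flips sign, others stay.
a = (4, 2, 6)
a' = (4, -2, 6)
a' = 4*e1 - 2*e2 + 6*e3


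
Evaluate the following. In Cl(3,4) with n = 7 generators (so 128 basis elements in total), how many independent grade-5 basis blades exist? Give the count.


Number of grade-k basis blades in Cl(p,q) with n = p + q is C(n, k).
n = 3 + 4 = 7
C(7, 5) = 7! / (5! * 2!)
= 5040 / (120 * 2)
= 21


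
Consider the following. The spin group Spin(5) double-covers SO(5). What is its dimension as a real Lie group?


Spin(n) double-covers SO(n); both have Lie algebra so(n) of dimension n(n-1)/2.
n = 5
n(n-1) = 5 * 4 = 20
dim Spin(5) = 20/2 = 10


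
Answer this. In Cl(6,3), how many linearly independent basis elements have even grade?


Even subalgebra dimension = 2^(n-1)
n = 6 + 3 = 9
2^(9 - 1) = 2^8 = 256
Verification: sum of C(9,k) for even k = 1 + 36 + 126 + 84 + 9 = 256
Result = 256


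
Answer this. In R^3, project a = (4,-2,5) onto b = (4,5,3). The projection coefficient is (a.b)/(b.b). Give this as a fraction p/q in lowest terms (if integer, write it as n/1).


Projection coefficient = (a . b) / (b . b)
a . b = 4*4 + (-2)*5 + 5*3
= 16 + (-10) + 15 = 21
b . b = 4^2 + 5^2 + 3^2
= 16 + 25 + 9 = 50
Coefficient = 21/50
In lowest terms: 21/50


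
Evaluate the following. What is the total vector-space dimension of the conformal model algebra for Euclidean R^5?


The conformal model of R^5 uses Cl(6,1): the 5 Euclidean generators plus two extra orthogonal generators e+ (e+^2 = +1) and e- (e-^2 = -1), from which the null vectors e0, einf are built.
Number of generators m = 5 + 2 = 7.
dim Cl(p,q) = 2^m = 2^7 = 128


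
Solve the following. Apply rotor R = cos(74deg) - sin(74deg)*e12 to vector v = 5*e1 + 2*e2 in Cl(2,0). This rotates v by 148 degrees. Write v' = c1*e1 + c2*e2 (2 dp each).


Rotor R = cos(74deg) - sin(74deg)*e12
Rotation angle theta = 2 * 74 = 148 degrees
v' = R*v*~R rotates v by theta.
cos(148deg) = -0.8480, sin(148deg) = 0.5299
v'_1 = 5*cos(148deg) - 2*sin(148deg)
= 5*(-0.8480) - 2*0.5299
= -5.30
v'_2 = 5*sin(148deg) + 2*cos(148deg)
= 5*0.5299 + 2*(-0.8480)
= 0.95
v' = -5.30*e1 + 0.95*e2


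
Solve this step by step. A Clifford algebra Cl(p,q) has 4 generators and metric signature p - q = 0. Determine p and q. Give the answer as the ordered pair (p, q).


We need p + q = 4 and p - q = 0.
Adding: 2p = 4 + 0 = 4, so p = 2.
Then q = 4 - 2 = 2.
(p, q) = (2, 2)


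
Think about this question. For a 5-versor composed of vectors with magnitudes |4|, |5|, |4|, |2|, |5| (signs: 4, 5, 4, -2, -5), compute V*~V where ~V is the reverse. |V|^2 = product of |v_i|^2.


Each vector v_i has |v_i|^2 = s_i^2
Squared scales: 4^2 = 16, 5^2 = 25, 4^2 = 16, (-2)^2 = 4, (-5)^2 = 25
|V|^2 = 16 * 25 * 16 * 4 * 25
= 640000


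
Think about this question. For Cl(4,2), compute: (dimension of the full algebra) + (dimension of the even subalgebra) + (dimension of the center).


n = 4 + 2 = 6
Total dim = 2^6 = 64
Even subalgebra dim = 2^5 = 32
n is even, so center dim = 1
Sum = 64 + 32 + 1 = 97


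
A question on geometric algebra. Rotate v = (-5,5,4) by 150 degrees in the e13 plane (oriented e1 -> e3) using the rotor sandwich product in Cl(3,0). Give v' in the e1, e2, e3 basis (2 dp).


Rotor R = cos(75deg) - sin(75deg)*e13
Rotation angle theta = 2 * 75 = 150 degrees in the e13 plane (e1 -> e3).
The component perpendicular to the plane (e2) is invariant: v'_2 = v2 = 5.00
cos(150deg) = -0.8660, sin(150deg) = 0.5000
v'_1 = v1*cos(theta) - v3*sin(theta) = -5*(-0.8660) - 4*0.5000 = 2.33
v'_3 = v1*sin(theta) + v3*cos(theta) = -5*0.5000 + 4*(-0.8660) = -5.96
v' = 2.33*e1 + 5.00*e2 - 5.96*e3


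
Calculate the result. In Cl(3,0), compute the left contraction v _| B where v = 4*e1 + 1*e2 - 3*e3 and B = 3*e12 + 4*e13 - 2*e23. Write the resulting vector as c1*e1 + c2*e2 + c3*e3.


Left contraction v _| B = <vB>_1 (grade-1 part of the geometric product vB).
Using e1_|e12 = e2, e2_|e12 = -e1, e1_|e13 = e3, e3_|e13 = -e1, e2_|e23 = e3, e3_|e23 = -e2:
e1 coeff: -v2*b12 - v3*b13 = -(1)*(3) - (-3)*(4) = 9
e2 coeff: v1*b12 - v3*b23 = (4)*(3) - (-3)*(-2) = 6
e3 coeff: v1*b13 + v2*b23 = (4)*(4) + (1)*(-2) = 14
v _| B = 9*e1 + 6*e2 + 14*e3


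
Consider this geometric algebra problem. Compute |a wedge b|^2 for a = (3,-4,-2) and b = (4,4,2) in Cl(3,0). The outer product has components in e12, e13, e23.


a wedge b = (a1*b2 - a2*b1)*e12 + (a1*b3 - a3*b1)*e13 + (a2*b3 - a3*b2)*e23
e12 coeff: 3*4 - (-4)*4 = 12 - (-16) = 28
e13 coeff: 3*2 - (-2)*4 = 6 - (-8) = 14
e23 coeff: (-4)*2 - (-2)*4 = -8 - (-8) = 0
|a wedge b|^2 = 28^2 + 14^2 + 0^2
= 784 + 196 + 0
= 980


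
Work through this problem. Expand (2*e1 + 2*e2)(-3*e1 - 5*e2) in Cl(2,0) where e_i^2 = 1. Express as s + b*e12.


Expand: (2*e1 + 2*e2)(-3*e1 - 5*e2)
= 2*(-3)*e1e1 + 2*(-5)*e1e2 + 2*(-3)*e2e1 + 2*(-5)*e2e2
Using e1^2 = e2^2 = 1, e2e1 = -e1e2:
Scalar part s = 2*(-3) + 2*(-5) = -6 + (-10) = -16
Bivector part b = 2*(-5) - 2*(-3) = -10 - (-6) = -4
uv = -16 - 4*e12


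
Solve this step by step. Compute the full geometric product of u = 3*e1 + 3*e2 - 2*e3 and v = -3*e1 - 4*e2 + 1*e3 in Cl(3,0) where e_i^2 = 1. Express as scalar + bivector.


In Cl(3,0): e_i^2 = 1, e_ie_j = -e_je_i for i != j.
Scalar part = u . v = 3*(-3) + 3*(-4) + (-2)*1
= -9 + (-12) + (-2) = -23
e12 coeff = 3*(-4) - 3*(-3) = -12 - (-9) = -3
e13 coeff = 3*1 - (-2)*(-3) = 3 - 6 = -3
e23 coeff = 3*1 - (-2)*(-4) = 3 - 8 = -5
uv = -23 - 3*e12 - 3*e13 - 5*e23


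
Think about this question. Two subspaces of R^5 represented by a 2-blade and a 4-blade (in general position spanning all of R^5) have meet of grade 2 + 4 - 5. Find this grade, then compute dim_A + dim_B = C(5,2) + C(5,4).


Meet grade = grade(A) + grade(B) - n
= 2 + 4 - 5 = 1
C(5,2) = 10
C(5,4) = 5
dim_A + dim_B = 10 + 5 = 15


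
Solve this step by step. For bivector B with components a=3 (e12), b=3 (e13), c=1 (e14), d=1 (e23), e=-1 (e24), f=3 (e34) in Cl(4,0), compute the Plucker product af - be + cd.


Plucker relation: af - be + cd
a*f = 3*3 = 9
b*e = 3*(-1) = -3
c*d = 1*1 = 1
af - be + cd = 9 - (-3) + 1
= 13


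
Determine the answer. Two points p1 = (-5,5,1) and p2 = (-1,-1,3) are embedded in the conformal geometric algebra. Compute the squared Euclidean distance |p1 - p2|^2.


p1 - p2 = (-4, 6, -2)
|p1 - p2|^2 = (-4)^2 + 6^2 + (-2)^2
= 16 + 36 + 4
= 56


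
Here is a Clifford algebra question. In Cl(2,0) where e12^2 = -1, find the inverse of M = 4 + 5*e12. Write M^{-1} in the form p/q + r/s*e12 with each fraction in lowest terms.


M = 4 + 5*e12, where e12^2 = -1.
Since M commutes with its reverse ~M = a - b*e12, M * ~M = a^2 - b^2*e12^2 = a^2 + b^2.
So M^{-1} = ~M / (a^2 + b^2) = (a - b*e12)/(a^2 + b^2).
a^2 + b^2 = 16 + 25 = 41
Scalar part = 4/41 = 4/41
Bivector coeff = -5/41 = -5/41
M^{-1} = 4/41 - 5/41*e12


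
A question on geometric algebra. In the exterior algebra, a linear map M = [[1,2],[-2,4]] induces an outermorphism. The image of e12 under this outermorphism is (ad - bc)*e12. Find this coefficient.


The outermorphism of a linear map f sends e1^e2 to f(e1)^f(e2).
f(e1) = 1*e1 - 2*e2
f(e2) = 2*e1 + 4*e2
f(e1) ^ f(e2) = (1*e1 - 2*e2) ^ (2*e1 + 4*e2)
= 1*4*e12 + (-2)*2*e21
= (4 - (-4))*e12
= 8*e12
Coefficient = 8


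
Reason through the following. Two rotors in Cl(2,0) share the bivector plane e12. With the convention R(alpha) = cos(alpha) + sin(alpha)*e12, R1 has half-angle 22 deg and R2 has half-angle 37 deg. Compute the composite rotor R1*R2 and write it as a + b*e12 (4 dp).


Same-plane rotors commute and their half-angles add:
R1*R2 = cos(a1 + a2) + sin(a1 + a2)*e12.
a1 + a2 = 22 + 37 = 59 deg
cos(59 deg) = 0.5150
sin(59 deg) = 0.8572
R1*R2 = 0.5150 + 0.8572*e12


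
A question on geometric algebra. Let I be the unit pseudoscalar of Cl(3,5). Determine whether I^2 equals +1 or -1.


The pseudoscalar I = e1...e_n (product of all n generators) of Cl(p,q) satisfies I^2 = (-1)^(q + n(n-1)/2).
p = 3, q = 5, n = p + q = 8
n(n-1)/2 = 8 * 7 / 2 = 28
Exponent = q + n(n-1)/2 = 5 + 28 = 33
I^2 = (-1)^33 = -1


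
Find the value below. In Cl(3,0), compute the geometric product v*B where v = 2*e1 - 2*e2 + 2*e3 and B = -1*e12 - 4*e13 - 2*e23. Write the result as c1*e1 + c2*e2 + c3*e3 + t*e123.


vB has grade-1 (vector) and grade-3 (trivector) parts: vB = (v _| B) + (v ^ B).
Vector part <vB>_1:
  e1: -v2*b12 - v3*b13 = -(-2)*(-1) - (2)*(-4) = 6
  e2: v1*b12 - v3*b23 = (2)*(-1) - (2)*(-2) = 2
  e3: v1*b13 + v2*b23 = (2)*(-4) + (-2)*(-2) = -4
Trivector part <vB>_3:
  e123: v1*b23 - v2*b13 + v3*b12 = (2)*(-2) - (-2)*(-4) + (2)*(-1) = -14
vB = 6*e1 + 2*e2 - 4*e3 - 14*e123


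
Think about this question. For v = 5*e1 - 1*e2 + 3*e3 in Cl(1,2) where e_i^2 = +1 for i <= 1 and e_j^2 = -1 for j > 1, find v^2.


v^2 = sum of c_i^2 * e_i^2
Positive signature terms (e_i^2 = +1): 5^2 = 25
Negative signature terms (e_j^2 = -1): (-1)^2 + 3^2 = 10
v^2 = 25 - 10 = 15


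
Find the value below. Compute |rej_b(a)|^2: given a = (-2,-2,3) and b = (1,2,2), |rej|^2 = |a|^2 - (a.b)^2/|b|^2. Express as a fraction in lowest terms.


|a|^2 = (-2)^2 + (-2)^2 + 3^2 = 17
|b|^2 = 1^2 + 2^2 + 2^2 = 9
a . b = (-2)*1 + (-2)*2 + 3*2 = 0
(a.b)^2 = 0^2 = 0
|rej|^2 = 17 - 0/9
= (153 - 0)/9
= 153/9
In lowest terms: 17/1


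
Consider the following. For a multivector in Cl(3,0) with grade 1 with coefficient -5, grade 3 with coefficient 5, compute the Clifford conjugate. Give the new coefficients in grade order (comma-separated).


Clifford conjugate sign for grade k: (-1)^(k(k+1)/2)
Grade 1: (-1)^(1*2/2) = (-1)^1 = -1, coeff -5 -> 5
Grade 3: (-1)^(3*4/2) = (-1)^6 = 1, coeff 5 -> 5
Conjugated coefficients: 5, 5


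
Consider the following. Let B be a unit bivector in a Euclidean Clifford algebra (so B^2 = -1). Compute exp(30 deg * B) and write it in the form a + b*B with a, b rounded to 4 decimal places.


For a unit bivector B with B^2 = -1, the exponential series gives
e^(theta*B) = cos(theta) + sin(theta)*B (the GA analogue of Euler's formula).
theta = 30 degrees = 0.523599 rad
cos(30 deg) = 0.8660
sin(30 deg) = 0.5000
exp(theta*B) = 0.8660 + 0.5000*B


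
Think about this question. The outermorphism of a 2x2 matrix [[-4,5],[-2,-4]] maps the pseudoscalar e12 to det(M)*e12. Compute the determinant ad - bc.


The outermorphism of a linear map f sends e1^e2 to f(e1)^f(e2).
f(e1) = -4*e1 - 2*e2
f(e2) = 5*e1 - 4*e2
f(e1) ^ f(e2) = (-4*e1 - 2*e2) ^ (5*e1 - 4*e2)
= (-4)*(-4)*e12 + (-2)*5*e21
= (16 - (-10))*e12
= 26*e12
Coefficient = 26


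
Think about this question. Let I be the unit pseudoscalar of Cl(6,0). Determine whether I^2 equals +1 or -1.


The pseudoscalar I = e1...e_n (product of all n generators) of Cl(p,q) satisfies I^2 = (-1)^(q + n(n-1)/2).
p = 6, q = 0, n = p + q = 6
n(n-1)/2 = 6 * 5 / 2 = 15
Exponent = q + n(n-1)/2 = 0 + 15 = 15
I^2 = (-1)^15 = -1


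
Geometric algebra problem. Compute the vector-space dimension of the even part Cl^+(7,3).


Even subalgebra dimension = 2^(n-1)
n = 7 + 3 = 10
2^(10 - 1) = 2^9 = 512
Verification: sum of C(10,k) for even k = 1 + 45 + 210 + 210 + 45 + 1 = 512
Result = 512


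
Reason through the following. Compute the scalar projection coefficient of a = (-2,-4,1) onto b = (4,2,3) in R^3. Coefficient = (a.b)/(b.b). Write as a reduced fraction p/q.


Projection coefficient = (a . b) / (b . b)
a . b = (-2)*4 + (-4)*2 + 1*3
= -8 + (-8) + 3 = -13
b . b = 4^2 + 2^2 + 3^2
= 16 + 4 + 9 = 29
Coefficient = -13/29
In lowest terms: -13/29


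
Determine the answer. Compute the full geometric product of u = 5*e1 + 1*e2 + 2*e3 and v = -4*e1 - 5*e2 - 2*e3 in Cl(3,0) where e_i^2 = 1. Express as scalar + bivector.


In Cl(3,0): e_i^2 = 1, e_ie_j = -e_je_i for i != j.
Scalar part = u . v = 5*(-4) + 1*(-5) + 2*(-2)
= -20 + (-5) + (-4) = -29
e12 coeff = 5*(-5) - 1*(-4) = -25 - (-4) = -21
e13 coeff = 5*(-2) - 2*(-4) = -10 - (-8) = -2
e23 coeff = 1*(-2) - 2*(-5) = -2 - (-10) = 8
uv = -29 - 21*e12 - 2*e13 + 8*e23


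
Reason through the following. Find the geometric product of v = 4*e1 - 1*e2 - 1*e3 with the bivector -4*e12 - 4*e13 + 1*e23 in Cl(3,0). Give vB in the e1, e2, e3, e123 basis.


vB has grade-1 (vector) and grade-3 (trivector) parts: vB = (v _| B) + (v ^ B).
Vector part <vB>_1:
  e1: -v2*b12 - v3*b13 = -(-1)*(-4) - (-1)*(-4) = -8
  e2: v1*b12 - v3*b23 = (4)*(-4) - (-1)*(1) = -15
  e3: v1*b13 + v2*b23 = (4)*(-4) + (-1)*(1) = -17
Trivector part <vB>_3:
  e123: v1*b23 - v2*b13 + v3*b12 = (4)*(1) - (-1)*(-4) + (-1)*(-4) = 4
vB = -8*e1 - 15*e2 - 17*e3 + 4*e123


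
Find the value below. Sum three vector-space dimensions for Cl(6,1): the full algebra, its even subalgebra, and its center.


n = 6 + 1 = 7
Total dim = 2^7 = 128
Even subalgebra dim = 2^6 = 64
n is odd, so center dim = 2
Sum = 128 + 64 + 2 = 194


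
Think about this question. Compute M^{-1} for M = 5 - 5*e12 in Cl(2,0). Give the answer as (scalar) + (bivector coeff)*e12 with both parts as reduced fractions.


M = 5 - 5*e12, where e12^2 = -1.
Since M commutes with its reverse ~M = a - b*e12, M * ~M = a^2 - b^2*e12^2 = a^2 + b^2.
So M^{-1} = ~M / (a^2 + b^2) = (a - b*e12)/(a^2 + b^2).
a^2 + b^2 = 25 + 25 = 50
Scalar part = 5/50 = 1/10
Bivector coeff = 5/50 = 1/10
M^{-1} = 1/10 + 1/10*e12


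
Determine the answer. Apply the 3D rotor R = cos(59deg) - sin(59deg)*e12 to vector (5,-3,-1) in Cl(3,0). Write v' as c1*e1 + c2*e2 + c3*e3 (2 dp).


Rotor R = cos(59deg) - sin(59deg)*e12
Rotation angle theta = 2 * 59 = 118 degrees in the e12 plane (e1 -> e2).
The component perpendicular to the plane (e3) is invariant: v'_3 = v3 = -1.00
cos(118deg) = -0.4695, sin(118deg) = 0.8829
v'_1 = v1*cos(theta) - v2*sin(theta) = 5*(-0.4695) - (-3)*0.8829 = 0.30
v'_2 = v1*sin(theta) + v2*cos(theta) = 5*0.8829 + (-3)*(-0.4695) = 5.82
v' = 0.30*e1 + 5.82*e2 - 1.00*e3


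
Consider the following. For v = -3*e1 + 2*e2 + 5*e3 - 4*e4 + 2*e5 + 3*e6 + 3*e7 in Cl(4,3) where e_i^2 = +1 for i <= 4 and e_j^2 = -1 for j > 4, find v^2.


v^2 = sum of c_i^2 * e_i^2
Positive signature terms (e_i^2 = +1): (-3)^2 + 2^2 + 5^2 + (-4)^2 = 54
Negative signature terms (e_j^2 = -1): 2^2 + 3^2 + 3^2 = 22
v^2 = 54 - 22 = 32


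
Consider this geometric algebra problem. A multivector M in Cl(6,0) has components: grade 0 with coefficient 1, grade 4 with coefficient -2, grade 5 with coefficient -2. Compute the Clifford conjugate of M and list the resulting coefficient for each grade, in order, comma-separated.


Clifford conjugate sign for grade k: (-1)^(k(k+1)/2)
Grade 0: (-1)^(0*1/2) = (-1)^0 = 1, coeff 1 -> 1
Grade 4: (-1)^(4*5/2) = (-1)^10 = 1, coeff -2 -> -2
Grade 5: (-1)^(5*6/2) = (-1)^15 = -1, coeff -2 -> 2
Conjugated coefficients: 1, -2, 2


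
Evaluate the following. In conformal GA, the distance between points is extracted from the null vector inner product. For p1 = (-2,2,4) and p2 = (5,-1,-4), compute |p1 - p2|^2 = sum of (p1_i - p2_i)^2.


p1 - p2 = (-7, 3, 8)
|p1 - p2|^2 = (-7)^2 + 3^2 + 8^2
= 49 + 9 + 64
= 122


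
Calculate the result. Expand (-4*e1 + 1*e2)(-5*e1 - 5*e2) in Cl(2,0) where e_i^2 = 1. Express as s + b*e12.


Expand: (-4*e1 + 1*e2)(-5*e1 - 5*e2)
= (-4)*(-5)*e1e1 + (-4)*(-5)*e1e2 + 1*(-5)*e2e1 + 1*(-5)*e2e2
Using e1^2 = e2^2 = 1, e2e1 = -e1e2:
Scalar part s = (-4)*(-5) + 1*(-5) = 20 + (-5) = 15
Bivector part b = (-4)*(-5) - 1*(-5) = 20 - (-5) = 25
uv = 15 + 25*e12


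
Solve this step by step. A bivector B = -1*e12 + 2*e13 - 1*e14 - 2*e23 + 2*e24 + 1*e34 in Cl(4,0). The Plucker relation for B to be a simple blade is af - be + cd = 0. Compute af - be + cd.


Plucker relation: af - be + cd
a*f = (-1)*1 = -1
b*e = 2*2 = 4
c*d = (-1)*(-2) = 2
af - be + cd = -1 - 4 + 2
= -3


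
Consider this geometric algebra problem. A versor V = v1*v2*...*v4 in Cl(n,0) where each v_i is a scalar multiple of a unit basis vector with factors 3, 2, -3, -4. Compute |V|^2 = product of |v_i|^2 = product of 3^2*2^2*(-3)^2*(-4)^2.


Each vector v_i has |v_i|^2 = s_i^2
Squared scales: 3^2 = 9, 2^2 = 4, (-3)^2 = 9, (-4)^2 = 16
|V|^2 = 9 * 4 * 9 * 16
= 5184


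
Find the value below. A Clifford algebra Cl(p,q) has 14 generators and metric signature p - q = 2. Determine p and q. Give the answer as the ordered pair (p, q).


We need p + q = 14 and p - q = 2.
Adding: 2p = 14 + 2 = 16, so p = 8.
Then q = 14 - 8 = 6.
(p, q) = (8, 6)


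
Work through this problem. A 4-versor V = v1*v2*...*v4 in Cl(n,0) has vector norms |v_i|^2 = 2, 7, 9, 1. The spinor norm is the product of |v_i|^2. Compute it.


Spinor norm N(V) = |v1|^2 * |v2|^2 * ... * |v4|^2
= 2 * 7 * 9 * 1
Running product: 2, 14, 126, 126
N(V) = 126


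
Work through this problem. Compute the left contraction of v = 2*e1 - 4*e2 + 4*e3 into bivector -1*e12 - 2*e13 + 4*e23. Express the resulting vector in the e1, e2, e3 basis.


Left contraction v _| B = <vB>_1 (grade-1 part of the geometric product vB).
Using e1_|e12 = e2, e2_|e12 = -e1, e1_|e13 = e3, e3_|e13 = -e1, e2_|e23 = e3, e3_|e23 = -e2:
e1 coeff: -v2*b12 - v3*b13 = -(-4)*(-1) - (4)*(-2) = 4
e2 coeff: v1*b12 - v3*b23 = (2)*(-1) - (4)*(4) = -18
e3 coeff: v1*b13 + v2*b23 = (2)*(-2) + (-4)*(4) = -20
v _| B = 4*e1 - 18*e2 - 20*e3


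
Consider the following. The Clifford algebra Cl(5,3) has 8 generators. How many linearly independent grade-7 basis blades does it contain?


Number of grade-k basis blades in Cl(p,q) with n = p + q is C(n, k).
n = 5 + 3 = 8
C(8, 7) = 8! / (7! * 1!)
= 40320 / (5040 * 1)
= 8


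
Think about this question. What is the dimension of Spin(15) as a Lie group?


Spin(n) double-covers SO(n); both have Lie algebra so(n) of dimension n(n-1)/2.
n = 15
n(n-1) = 15 * 14 = 210
dim Spin(15) = 210/2 = 105


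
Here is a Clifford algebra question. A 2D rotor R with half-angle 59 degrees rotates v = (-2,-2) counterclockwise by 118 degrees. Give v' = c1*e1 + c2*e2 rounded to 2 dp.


Rotor R = cos(59deg) - sin(59deg)*e12
Rotation angle theta = 2 * 59 = 118 degrees
v' = R*v*~R rotates v by theta.
cos(118deg) = -0.4695, sin(118deg) = 0.8829
v'_1 = -2*cos(118deg) - (-2)*sin(118deg)
= -2*(-0.4695) - (-2)*0.8829
= 2.70
v'_2 = -2*sin(118deg) + (-2)*cos(118deg)
= -2*0.8829 + (-2)*(-0.4695)
= -0.83
v' = 2.70*e1 - 0.83*e2


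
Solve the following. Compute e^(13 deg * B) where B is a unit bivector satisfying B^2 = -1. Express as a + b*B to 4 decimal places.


For a unit bivector B with B^2 = -1, the exponential series gives
e^(theta*B) = cos(theta) + sin(theta)*B (the GA analogue of Euler's formula).
theta = 13 degrees = 0.226893 rad
cos(13 deg) = 0.9744
sin(13 deg) = 0.2250
exp(theta*B) = 0.9744 + 0.2250*B


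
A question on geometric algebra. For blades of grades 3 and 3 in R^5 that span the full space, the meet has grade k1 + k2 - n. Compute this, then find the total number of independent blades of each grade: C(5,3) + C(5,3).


Meet grade = grade(A) + grade(B) - n
= 3 + 3 - 5 = 1
C(5,3) = 10
C(5,3) = 10
dim_A + dim_B = 10 + 10 = 20


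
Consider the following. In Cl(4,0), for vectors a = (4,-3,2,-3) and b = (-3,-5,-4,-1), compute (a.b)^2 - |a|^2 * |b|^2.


a . b = 4*(-3) + (-3)*(-5) + 2*(-4) + (-3)*(-1)
= -12 + 15 + (-8) + 3 = -2
|a|^2 = 4^2 + (-3)^2 + 2^2 + (-3)^2 = 38
|b|^2 = (-3)^2 + (-5)^2 + (-4)^2 + (-1)^2 = 51
(a.b)^2 = (-2)^2 = 4
|a|^2 * |b|^2 = 38 * 51 = 1938
Result = 4 - 1938 = -1934


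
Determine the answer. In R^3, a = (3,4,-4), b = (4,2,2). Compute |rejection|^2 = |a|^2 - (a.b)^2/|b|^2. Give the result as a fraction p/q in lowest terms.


|a|^2 = 3^2 + 4^2 + (-4)^2 = 41
|b|^2 = 4^2 + 2^2 + 2^2 = 24
a . b = 3*4 + 4*2 + (-4)*2 = 12
(a.b)^2 = 12^2 = 144
|rej|^2 = 41 - 144/24
= (984 - 144)/24
= 840/24
In lowest terms: 35/1


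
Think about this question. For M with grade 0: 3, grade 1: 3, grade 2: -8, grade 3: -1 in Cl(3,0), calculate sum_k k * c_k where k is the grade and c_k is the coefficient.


Grade-weighted sum = sum of grade_k * coefficient_k
0*3 = 0
1*3 = 3
2*(-8) = -16
3*(-1) = -3
Total = 0 + 3 + (-16) + (-3) = -16


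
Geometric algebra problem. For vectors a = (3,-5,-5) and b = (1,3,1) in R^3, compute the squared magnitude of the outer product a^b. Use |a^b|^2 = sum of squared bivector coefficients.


a wedge b = (a1*b2 - a2*b1)*e12 + (a1*b3 - a3*b1)*e13 + (a2*b3 - a3*b2)*e23
e12 coeff: 3*3 - (-5)*1 = 9 - (-5) = 14
e13 coeff: 3*1 - (-5)*1 = 3 - (-5) = 8
e23 coeff: (-5)*1 - (-5)*3 = -5 - (-15) = 10
|a wedge b|^2 = 14^2 + 8^2 + 10^2
= 196 + 64 + 100
= 360


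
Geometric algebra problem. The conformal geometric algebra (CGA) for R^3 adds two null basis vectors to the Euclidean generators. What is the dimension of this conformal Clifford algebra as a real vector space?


The conformal model of R^3 uses Cl(4,1): the 3 Euclidean generators plus two extra orthogonal generators e+ (e+^2 = +1) and e- (e-^2 = -1), from which the null vectors e0, einf are built.
Number of generators m = 3 + 2 = 5.
dim Cl(p,q) = 2^m = 2^5 = 32


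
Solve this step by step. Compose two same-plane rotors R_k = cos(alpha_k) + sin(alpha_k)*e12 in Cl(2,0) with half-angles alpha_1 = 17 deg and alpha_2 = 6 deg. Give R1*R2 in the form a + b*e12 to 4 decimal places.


Same-plane rotors commute and their half-angles add:
R1*R2 = cos(a1 + a2) + sin(a1 + a2)*e12.
a1 + a2 = 17 + 6 = 23 deg
cos(23 deg) = 0.9205
sin(23 deg) = 0.3907
R1*R2 = 0.9205 + 0.3907*e12


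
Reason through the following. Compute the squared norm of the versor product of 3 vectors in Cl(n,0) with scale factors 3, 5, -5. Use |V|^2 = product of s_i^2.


Each vector v_i has |v_i|^2 = s_i^2
Squared scales: 3^2 = 9, 5^2 = 25, (-5)^2 = 25
|V|^2 = 9 * 25 * 25
= 5625


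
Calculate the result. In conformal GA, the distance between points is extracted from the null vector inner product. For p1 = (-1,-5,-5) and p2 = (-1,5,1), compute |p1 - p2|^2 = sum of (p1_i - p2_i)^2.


p1 - p2 = (0, -10, -6)
|p1 - p2|^2 = 0^2 + (-10)^2 + (-6)^2
= 0 + 100 + 36
= 136


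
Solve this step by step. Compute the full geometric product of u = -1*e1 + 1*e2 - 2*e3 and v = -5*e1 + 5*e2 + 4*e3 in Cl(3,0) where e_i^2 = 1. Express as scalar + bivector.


In Cl(3,0): e_i^2 = 1, e_ie_j = -e_je_i for i != j.
Scalar part = u . v = (-1)*(-5) + 1*5 + (-2)*4
= 5 + 5 + (-8) = 2
e12 coeff = (-1)*5 - 1*(-5) = -5 - (-5) = 0
e13 coeff = (-1)*4 - (-2)*(-5) = -4 - 10 = -14
e23 coeff = 1*4 - (-2)*5 = 4 - (-10) = 14
uv = 2 + 0*e12 - 14*e13 + 14*e23
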